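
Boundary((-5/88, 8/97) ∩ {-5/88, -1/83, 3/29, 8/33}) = {-1/83}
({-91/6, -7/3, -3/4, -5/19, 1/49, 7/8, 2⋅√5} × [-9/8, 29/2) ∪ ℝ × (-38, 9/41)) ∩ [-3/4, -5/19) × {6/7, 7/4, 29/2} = {-3/4} × {6/7, 7/4}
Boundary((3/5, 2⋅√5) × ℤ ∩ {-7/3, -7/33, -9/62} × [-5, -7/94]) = ∅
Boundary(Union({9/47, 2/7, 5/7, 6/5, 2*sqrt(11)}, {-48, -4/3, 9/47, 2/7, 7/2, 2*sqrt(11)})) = {-48, -4/3, 9/47, 2/7, 5/7, 6/5, 7/2, 2*sqrt(11)}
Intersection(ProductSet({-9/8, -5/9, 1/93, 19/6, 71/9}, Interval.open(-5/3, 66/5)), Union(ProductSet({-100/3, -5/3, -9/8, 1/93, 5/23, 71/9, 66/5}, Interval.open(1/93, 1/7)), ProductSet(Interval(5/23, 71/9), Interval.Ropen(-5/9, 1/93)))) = Union(ProductSet({19/6, 71/9}, Interval.Ropen(-5/9, 1/93)), ProductSet({-9/8, 1/93, 71/9}, Interval.open(1/93, 1/7)))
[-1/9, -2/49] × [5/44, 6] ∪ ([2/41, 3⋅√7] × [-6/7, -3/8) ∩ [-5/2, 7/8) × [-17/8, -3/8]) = ([-1/9, -2/49] × [5/44, 6]) ∪ ([2/41, 7/8) × [-6/7, -3/8))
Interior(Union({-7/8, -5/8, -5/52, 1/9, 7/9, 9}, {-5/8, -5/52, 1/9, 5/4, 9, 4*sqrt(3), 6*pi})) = EmptySet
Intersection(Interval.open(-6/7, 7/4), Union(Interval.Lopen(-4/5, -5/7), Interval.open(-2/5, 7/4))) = Union(Interval.Lopen(-4/5, -5/7), Interval.open(-2/5, 7/4))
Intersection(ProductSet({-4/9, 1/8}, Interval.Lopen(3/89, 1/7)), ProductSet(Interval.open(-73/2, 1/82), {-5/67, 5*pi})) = EmptySet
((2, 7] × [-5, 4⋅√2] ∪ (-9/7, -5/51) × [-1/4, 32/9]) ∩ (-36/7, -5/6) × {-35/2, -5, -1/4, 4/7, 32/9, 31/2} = (-9/7, -5/6) × {-1/4, 4/7, 32/9}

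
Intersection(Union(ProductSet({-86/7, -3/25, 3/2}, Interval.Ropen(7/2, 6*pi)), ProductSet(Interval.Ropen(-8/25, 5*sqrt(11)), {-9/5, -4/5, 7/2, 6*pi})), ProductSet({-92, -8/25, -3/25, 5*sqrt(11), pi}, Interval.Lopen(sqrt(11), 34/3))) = Union(ProductSet({-3/25}, Interval(7/2, 34/3)), ProductSet({-8/25, -3/25, pi}, {7/2}))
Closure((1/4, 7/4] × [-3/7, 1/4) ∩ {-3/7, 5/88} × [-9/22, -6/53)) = ∅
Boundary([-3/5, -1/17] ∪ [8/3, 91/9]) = {-3/5, -1/17, 8/3, 91/9}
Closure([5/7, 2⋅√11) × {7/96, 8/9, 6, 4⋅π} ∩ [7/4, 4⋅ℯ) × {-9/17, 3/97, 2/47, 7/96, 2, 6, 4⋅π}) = [7/4, 2⋅√11] × {7/96, 6, 4⋅π}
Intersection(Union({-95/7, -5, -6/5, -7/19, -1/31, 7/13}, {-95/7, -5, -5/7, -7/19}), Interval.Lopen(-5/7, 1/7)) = {-7/19, -1/31}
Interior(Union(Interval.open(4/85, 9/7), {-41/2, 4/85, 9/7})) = Interval.open(4/85, 9/7)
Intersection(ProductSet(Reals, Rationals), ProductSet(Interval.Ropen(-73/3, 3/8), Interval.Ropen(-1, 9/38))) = ProductSet(Interval.Ropen(-73/3, 3/8), Intersection(Interval.Ropen(-1, 9/38), Rationals))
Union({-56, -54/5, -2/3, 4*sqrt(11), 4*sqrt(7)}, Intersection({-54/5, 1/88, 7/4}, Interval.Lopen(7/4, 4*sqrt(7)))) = {-56, -54/5, -2/3, 4*sqrt(11), 4*sqrt(7)}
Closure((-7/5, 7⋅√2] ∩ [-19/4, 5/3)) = [-7/5, 5/3]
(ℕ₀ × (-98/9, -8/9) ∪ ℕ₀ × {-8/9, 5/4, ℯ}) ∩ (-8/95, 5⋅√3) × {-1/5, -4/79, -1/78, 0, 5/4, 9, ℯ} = {0, 1, …, 8} × {5/4, ℯ}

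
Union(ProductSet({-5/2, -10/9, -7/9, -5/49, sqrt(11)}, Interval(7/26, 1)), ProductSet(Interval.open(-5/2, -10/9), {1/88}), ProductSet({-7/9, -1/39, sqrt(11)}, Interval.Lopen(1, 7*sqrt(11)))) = Union(ProductSet({-7/9, -1/39, sqrt(11)}, Interval.Lopen(1, 7*sqrt(11))), ProductSet({-5/2, -10/9, -7/9, -5/49, sqrt(11)}, Interval(7/26, 1)), ProductSet(Interval.open(-5/2, -10/9), {1/88}))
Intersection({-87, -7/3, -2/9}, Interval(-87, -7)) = {-87}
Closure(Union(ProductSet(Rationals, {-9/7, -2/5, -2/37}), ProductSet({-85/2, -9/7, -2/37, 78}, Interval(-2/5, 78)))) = Union(ProductSet({-85/2, -9/7, -2/37, 78}, Interval(-2/5, 78)), ProductSet(Reals, {-9/7, -2/5, -2/37}))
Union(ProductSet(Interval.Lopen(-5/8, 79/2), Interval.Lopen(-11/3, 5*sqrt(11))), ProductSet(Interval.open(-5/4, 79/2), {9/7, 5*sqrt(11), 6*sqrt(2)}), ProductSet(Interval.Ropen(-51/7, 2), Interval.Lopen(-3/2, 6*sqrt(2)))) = Union(ProductSet(Interval.Ropen(-51/7, 2), Interval.Lopen(-3/2, 6*sqrt(2))), ProductSet(Interval.open(-5/4, 79/2), {9/7, 5*sqrt(11), 6*sqrt(2)}), ProductSet(Interval.Lopen(-5/8, 79/2), Interval.Lopen(-11/3, 5*sqrt(11))))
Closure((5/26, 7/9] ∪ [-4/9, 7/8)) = [-4/9, 7/8]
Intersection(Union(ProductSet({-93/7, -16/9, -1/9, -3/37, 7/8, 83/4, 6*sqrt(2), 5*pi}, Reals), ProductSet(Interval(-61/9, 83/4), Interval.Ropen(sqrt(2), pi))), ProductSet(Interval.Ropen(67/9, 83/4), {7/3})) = ProductSet(Interval.Ropen(67/9, 83/4), {7/3})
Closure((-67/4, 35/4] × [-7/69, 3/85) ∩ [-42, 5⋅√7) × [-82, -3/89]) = [-67/4, 35/4] × [-7/69, -3/89]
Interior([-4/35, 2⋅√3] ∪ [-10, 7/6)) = (-10, 2⋅√3)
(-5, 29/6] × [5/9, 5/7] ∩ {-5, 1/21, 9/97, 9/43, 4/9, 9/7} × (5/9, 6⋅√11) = {1/21, 9/97, 9/43, 4/9, 9/7} × (5/9, 5/7]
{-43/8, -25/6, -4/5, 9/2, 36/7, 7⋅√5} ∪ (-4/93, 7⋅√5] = {-43/8, -25/6, -4/5} ∪ (-4/93, 7⋅√5]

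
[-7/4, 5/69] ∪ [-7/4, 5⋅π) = [-7/4, 5⋅π)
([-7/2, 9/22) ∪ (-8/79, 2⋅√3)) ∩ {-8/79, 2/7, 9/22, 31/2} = {-8/79, 2/7, 9/22}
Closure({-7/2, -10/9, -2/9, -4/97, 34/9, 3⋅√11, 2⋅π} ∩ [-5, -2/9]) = {-7/2, -10/9, -2/9}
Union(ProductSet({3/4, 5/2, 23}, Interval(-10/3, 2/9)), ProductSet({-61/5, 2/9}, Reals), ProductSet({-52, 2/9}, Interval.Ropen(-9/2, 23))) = Union(ProductSet({-52, 2/9}, Interval.Ropen(-9/2, 23)), ProductSet({-61/5, 2/9}, Reals), ProductSet({3/4, 5/2, 23}, Interval(-10/3, 2/9)))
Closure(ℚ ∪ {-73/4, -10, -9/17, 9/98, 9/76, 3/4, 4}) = ℝ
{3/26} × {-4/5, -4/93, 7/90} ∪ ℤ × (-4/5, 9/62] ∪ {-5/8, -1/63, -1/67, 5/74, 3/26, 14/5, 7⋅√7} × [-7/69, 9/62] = ({3/26} × {-4/5, -4/93, 7/90}) ∪ (ℤ × (-4/5, 9/62]) ∪ ({-5/8, -1/63, -1/67, 5/74, 3/26, 14/5, 7⋅√7} × [-7/69, 9/62])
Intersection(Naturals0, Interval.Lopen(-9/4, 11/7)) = Range(0, 2, 1)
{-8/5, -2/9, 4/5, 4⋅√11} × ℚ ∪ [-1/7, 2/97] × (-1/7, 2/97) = ({-8/5, -2/9, 4/5, 4⋅√11} × ℚ) ∪ ([-1/7, 2/97] × (-1/7, 2/97))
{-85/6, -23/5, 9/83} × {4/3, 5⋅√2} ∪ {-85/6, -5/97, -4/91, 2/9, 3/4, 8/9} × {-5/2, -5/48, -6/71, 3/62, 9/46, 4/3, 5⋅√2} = ({-85/6, -23/5, 9/83} × {4/3, 5⋅√2}) ∪ ({-85/6, -5/97, -4/91, 2/9, 3/4, 8/9} × {-5/2, -5/48, -6/71, 3/62, 9/46, 4/3, 5⋅√2})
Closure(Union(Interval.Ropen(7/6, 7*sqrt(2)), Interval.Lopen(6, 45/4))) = Interval(7/6, 45/4)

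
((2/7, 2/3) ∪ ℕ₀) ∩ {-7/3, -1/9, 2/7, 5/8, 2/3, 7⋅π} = {5/8}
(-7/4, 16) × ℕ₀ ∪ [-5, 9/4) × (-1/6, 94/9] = ((-7/4, 16) × ℕ₀) ∪ ([-5, 9/4) × (-1/6, 94/9])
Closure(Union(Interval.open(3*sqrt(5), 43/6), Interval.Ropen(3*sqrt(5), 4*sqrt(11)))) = Interval(3*sqrt(5), 4*sqrt(11))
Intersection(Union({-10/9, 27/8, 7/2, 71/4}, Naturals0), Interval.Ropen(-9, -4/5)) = {-10/9}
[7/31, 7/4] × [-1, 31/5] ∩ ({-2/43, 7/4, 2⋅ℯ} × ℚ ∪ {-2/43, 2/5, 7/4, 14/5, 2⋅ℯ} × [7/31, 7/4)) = ({2/5, 7/4} × [7/31, 7/4)) ∪ ({7/4} × (ℚ ∩ [-1, 31/5]))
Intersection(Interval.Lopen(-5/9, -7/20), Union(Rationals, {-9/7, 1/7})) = Intersection(Interval.Lopen(-5/9, -7/20), Rationals)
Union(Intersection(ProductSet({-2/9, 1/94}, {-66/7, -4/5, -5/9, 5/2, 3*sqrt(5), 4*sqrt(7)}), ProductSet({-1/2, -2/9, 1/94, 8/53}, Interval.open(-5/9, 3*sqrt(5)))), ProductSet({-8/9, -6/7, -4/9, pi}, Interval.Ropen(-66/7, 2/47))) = Union(ProductSet({-2/9, 1/94}, {5/2}), ProductSet({-8/9, -6/7, -4/9, pi}, Interval.Ropen(-66/7, 2/47)))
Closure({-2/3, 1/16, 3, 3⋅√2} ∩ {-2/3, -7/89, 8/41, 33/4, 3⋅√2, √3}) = {-2/3, 3⋅√2}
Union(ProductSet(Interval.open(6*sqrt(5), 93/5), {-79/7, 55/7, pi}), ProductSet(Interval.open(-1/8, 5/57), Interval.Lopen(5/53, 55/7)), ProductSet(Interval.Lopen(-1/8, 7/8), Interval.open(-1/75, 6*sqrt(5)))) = Union(ProductSet(Interval.Lopen(-1/8, 7/8), Interval.open(-1/75, 6*sqrt(5))), ProductSet(Interval.open(6*sqrt(5), 93/5), {-79/7, 55/7, pi}))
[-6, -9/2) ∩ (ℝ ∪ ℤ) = [-6, -9/2)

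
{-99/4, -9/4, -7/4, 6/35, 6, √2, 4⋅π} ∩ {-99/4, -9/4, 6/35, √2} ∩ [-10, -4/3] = {-9/4}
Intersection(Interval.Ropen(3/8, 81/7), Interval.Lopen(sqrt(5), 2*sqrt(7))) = Interval.Lopen(sqrt(5), 2*sqrt(7))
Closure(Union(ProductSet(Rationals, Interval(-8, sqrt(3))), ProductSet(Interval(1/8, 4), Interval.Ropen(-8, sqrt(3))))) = Union(ProductSet(Interval(1/8, 4), Interval.Ropen(-8, sqrt(3))), ProductSet(Reals, {-8, sqrt(3)}), ProductSet(Union(Interval(-oo, 1/8), Interval(4, oo), Rationals), Interval(-8, sqrt(3))))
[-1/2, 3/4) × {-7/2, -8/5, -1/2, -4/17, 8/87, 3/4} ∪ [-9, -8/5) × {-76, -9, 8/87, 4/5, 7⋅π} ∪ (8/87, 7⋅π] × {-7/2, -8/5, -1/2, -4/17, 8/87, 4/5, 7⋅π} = ([-1/2, 3/4) × {-7/2, -8/5, -1/2, -4/17, 8/87, 3/4}) ∪ ([-9, -8/5) × {-76, -9, 8/87, 4/5, 7⋅π}) ∪ ((8/87, 7⋅π] × {-7/2, -8/5, -1/2, -4/17, 8/87, 4/5, 7⋅π})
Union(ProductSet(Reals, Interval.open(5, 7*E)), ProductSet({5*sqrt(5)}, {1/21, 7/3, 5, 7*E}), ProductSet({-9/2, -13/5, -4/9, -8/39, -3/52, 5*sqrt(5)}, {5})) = Union(ProductSet({5*sqrt(5)}, {1/21, 7/3, 5, 7*E}), ProductSet({-9/2, -13/5, -4/9, -8/39, -3/52, 5*sqrt(5)}, {5}), ProductSet(Reals, Interval.open(5, 7*E)))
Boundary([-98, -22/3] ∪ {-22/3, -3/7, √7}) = {-98, -22/3, -3/7, √7}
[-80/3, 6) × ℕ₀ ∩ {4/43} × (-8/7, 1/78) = {4/43} × {0}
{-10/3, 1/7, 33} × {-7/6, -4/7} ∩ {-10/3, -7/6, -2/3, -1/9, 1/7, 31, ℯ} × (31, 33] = ∅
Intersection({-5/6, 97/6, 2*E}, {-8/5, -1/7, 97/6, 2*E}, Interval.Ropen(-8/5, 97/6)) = {2*E}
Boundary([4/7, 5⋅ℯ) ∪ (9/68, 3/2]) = {9/68, 5⋅ℯ}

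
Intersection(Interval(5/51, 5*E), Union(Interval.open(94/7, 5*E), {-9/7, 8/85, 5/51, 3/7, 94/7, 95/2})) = Union({5/51, 3/7}, Interval.Ropen(94/7, 5*E))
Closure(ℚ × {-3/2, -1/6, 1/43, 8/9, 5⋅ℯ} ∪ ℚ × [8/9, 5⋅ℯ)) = ℝ × ({-3/2, -1/6, 1/43} ∪ [8/9, 5⋅ℯ])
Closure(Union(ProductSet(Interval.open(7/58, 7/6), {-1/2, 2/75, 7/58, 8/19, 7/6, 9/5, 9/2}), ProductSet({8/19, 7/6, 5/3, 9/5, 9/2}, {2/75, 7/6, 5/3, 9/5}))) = Union(ProductSet({8/19, 7/6, 5/3, 9/5, 9/2}, {2/75, 7/6, 5/3, 9/5}), ProductSet(Interval(7/58, 7/6), {-1/2, 2/75, 7/58, 8/19, 7/6, 9/5, 9/2}))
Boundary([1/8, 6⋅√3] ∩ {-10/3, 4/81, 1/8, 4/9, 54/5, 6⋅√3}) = {1/8, 4/9, 6⋅√3}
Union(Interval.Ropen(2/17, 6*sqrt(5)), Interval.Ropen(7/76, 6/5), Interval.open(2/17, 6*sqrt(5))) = Interval.Ropen(7/76, 6*sqrt(5))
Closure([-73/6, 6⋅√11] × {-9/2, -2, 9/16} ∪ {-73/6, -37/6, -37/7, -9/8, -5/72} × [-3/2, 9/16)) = ({-73/6, -37/6, -37/7, -9/8, -5/72} × [-3/2, 9/16]) ∪ ([-73/6, 6⋅√11] × {-9/2, -2, 9/16})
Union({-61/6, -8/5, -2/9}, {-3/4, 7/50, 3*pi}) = {-61/6, -8/5, -3/4, -2/9, 7/50, 3*pi}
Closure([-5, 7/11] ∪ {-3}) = [-5, 7/11]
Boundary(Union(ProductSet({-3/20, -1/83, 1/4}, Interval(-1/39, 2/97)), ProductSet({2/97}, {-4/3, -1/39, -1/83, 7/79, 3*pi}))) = Union(ProductSet({2/97}, {-4/3, -1/39, -1/83, 7/79, 3*pi}), ProductSet({-3/20, -1/83, 1/4}, Interval(-1/39, 2/97)))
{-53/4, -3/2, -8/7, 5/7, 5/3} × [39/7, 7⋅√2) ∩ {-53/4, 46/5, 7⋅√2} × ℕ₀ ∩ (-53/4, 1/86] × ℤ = ∅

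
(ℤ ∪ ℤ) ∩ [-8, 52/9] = {-8, -7, …, 5}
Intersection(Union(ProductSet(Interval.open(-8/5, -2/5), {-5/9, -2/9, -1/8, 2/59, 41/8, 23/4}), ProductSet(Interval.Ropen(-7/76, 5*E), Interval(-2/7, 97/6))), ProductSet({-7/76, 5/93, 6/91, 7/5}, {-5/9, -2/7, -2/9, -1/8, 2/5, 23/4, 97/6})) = ProductSet({-7/76, 5/93, 6/91, 7/5}, {-2/7, -2/9, -1/8, 2/5, 23/4, 97/6})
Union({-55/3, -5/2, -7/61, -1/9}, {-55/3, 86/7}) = {-55/3, -5/2, -7/61, -1/9, 86/7}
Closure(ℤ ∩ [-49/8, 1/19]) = {-6, -5, …, 0}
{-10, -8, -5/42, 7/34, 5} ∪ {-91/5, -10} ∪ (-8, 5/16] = {-91/5, -10, 5} ∪ [-8, 5/16]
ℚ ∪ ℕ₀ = ℚ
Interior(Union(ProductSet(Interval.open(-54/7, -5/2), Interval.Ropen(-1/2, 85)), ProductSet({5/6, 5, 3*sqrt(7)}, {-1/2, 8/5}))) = ProductSet(Interval.open(-54/7, -5/2), Interval.open(-1/2, 85))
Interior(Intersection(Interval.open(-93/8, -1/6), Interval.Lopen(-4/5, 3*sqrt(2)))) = Interval.open(-4/5, -1/6)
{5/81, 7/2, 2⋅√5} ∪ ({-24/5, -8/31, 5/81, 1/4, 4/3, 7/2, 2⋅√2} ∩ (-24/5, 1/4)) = {-8/31, 5/81, 7/2, 2⋅√5}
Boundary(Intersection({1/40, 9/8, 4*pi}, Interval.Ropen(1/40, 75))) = {1/40, 9/8, 4*pi}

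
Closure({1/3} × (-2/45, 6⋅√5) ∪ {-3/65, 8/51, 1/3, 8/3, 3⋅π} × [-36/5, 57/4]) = {-3/65, 8/51, 1/3, 8/3, 3⋅π} × [-36/5, 57/4]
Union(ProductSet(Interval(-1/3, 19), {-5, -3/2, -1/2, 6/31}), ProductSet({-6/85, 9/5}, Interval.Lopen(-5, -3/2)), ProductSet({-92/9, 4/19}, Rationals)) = Union(ProductSet({-92/9, 4/19}, Rationals), ProductSet({-6/85, 9/5}, Interval.Lopen(-5, -3/2)), ProductSet(Interval(-1/3, 19), {-5, -3/2, -1/2, 6/31}))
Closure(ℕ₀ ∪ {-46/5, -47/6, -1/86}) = {-46/5, -47/6, -1/86} ∪ ℕ₀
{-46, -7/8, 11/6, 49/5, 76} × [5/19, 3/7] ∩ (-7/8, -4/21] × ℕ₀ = ∅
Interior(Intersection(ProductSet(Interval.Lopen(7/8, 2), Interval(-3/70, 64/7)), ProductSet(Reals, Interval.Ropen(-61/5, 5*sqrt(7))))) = ProductSet(Interval.open(7/8, 2), Interval.open(-3/70, 64/7))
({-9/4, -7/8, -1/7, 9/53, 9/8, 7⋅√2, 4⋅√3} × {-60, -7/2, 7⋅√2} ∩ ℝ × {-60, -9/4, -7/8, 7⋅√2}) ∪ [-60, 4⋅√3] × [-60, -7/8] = ([-60, 4⋅√3] × [-60, -7/8]) ∪ ({-9/4, -7/8, -1/7, 9/53, 9/8, 7⋅√2, 4⋅√3} × {-60, 7⋅√2})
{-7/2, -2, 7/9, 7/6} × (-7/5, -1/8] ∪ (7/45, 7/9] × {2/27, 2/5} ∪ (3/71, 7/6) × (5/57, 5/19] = ((7/45, 7/9] × {2/27, 2/5}) ∪ ({-7/2, -2, 7/9, 7/6} × (-7/5, -1/8]) ∪ ((3/71, 7/6) × (5/57, 5/19])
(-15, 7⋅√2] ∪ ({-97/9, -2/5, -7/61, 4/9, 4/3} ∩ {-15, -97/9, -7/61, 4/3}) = (-15, 7⋅√2]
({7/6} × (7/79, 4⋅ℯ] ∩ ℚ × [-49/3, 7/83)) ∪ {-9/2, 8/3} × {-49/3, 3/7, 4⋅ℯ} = {-9/2, 8/3} × {-49/3, 3/7, 4⋅ℯ}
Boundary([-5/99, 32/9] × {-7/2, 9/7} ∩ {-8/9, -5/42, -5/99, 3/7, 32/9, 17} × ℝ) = {-5/99, 3/7, 32/9} × {-7/2, 9/7}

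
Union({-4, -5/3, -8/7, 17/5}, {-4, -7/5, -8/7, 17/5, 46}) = {-4, -5/3, -7/5, -8/7, 17/5, 46}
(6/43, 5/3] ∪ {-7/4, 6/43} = {-7/4} ∪ [6/43, 5/3]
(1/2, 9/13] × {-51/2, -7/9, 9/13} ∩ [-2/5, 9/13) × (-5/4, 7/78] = (1/2, 9/13) × {-7/9}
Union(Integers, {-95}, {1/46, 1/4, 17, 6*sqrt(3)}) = Union({1/46, 1/4, 6*sqrt(3)}, Integers)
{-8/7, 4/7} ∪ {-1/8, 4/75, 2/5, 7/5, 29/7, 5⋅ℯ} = {-8/7, -1/8, 4/75, 2/5, 4/7, 7/5, 29/7, 5⋅ℯ}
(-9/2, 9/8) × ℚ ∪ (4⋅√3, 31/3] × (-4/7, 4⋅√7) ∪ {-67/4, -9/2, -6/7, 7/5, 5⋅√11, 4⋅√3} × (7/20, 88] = ((-9/2, 9/8) × ℚ) ∪ ((4⋅√3, 31/3] × (-4/7, 4⋅√7)) ∪ ({-67/4, -9/2, -6/7, 7/5, 5⋅√11, 4⋅√3} × (7/20, 88])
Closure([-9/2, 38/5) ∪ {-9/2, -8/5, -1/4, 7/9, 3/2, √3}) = [-9/2, 38/5]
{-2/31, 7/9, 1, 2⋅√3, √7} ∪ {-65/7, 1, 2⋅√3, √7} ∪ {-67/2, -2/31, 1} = {-67/2, -65/7, -2/31, 7/9, 1, 2⋅√3, √7}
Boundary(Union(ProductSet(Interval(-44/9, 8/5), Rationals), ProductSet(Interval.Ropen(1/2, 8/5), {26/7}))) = ProductSet(Interval(-44/9, 8/5), Reals)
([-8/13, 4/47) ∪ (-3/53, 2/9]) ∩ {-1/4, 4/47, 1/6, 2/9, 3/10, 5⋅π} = {-1/4, 4/47, 1/6, 2/9}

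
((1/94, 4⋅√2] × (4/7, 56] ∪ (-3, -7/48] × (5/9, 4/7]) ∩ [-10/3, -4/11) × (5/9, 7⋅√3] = (-3, -4/11) × (5/9, 4/7]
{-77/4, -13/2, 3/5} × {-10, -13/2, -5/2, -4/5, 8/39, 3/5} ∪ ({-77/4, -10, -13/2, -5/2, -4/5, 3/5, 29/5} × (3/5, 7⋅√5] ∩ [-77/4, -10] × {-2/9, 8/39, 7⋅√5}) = ({-77/4, -10} × {7⋅√5}) ∪ ({-77/4, -13/2, 3/5} × {-10, -13/2, -5/2, -4/5, 8/39, 3/5})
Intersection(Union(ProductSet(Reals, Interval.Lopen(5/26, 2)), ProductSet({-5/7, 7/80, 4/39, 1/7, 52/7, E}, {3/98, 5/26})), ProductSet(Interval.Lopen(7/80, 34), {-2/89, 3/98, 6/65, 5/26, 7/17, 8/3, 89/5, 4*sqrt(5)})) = Union(ProductSet({4/39, 1/7, 52/7, E}, {3/98, 5/26}), ProductSet(Interval.Lopen(7/80, 34), {7/17}))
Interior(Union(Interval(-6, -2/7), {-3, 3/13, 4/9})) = Interval.open(-6, -2/7)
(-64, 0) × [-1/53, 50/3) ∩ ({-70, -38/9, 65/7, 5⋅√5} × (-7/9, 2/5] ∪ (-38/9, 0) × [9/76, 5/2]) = ({-38/9} × [-1/53, 2/5]) ∪ ((-38/9, 0) × [9/76, 5/2])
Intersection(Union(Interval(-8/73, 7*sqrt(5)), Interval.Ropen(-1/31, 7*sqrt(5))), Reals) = Interval(-8/73, 7*sqrt(5))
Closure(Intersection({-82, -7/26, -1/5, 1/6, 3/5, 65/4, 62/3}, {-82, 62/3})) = {-82, 62/3}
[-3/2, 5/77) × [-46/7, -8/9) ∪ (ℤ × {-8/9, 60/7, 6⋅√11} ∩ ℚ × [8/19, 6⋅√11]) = (ℤ × {60/7, 6⋅√11}) ∪ ([-3/2, 5/77) × [-46/7, -8/9))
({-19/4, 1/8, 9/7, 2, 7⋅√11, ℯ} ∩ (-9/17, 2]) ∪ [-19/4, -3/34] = [-19/4, -3/34] ∪ {1/8, 9/7, 2}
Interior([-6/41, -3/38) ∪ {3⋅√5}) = (-6/41, -3/38)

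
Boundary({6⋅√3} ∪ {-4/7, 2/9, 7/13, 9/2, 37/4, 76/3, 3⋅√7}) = {-4/7, 2/9, 7/13, 9/2, 37/4, 76/3, 6⋅√3, 3⋅√7}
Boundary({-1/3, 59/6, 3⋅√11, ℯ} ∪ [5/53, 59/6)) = {-1/3, 5/53, 59/6, 3⋅√11}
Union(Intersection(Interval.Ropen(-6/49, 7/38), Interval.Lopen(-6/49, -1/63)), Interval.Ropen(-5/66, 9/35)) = Interval.open(-6/49, 9/35)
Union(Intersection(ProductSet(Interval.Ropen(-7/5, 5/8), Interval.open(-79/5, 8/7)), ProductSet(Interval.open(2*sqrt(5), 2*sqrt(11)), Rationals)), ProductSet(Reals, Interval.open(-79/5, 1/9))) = ProductSet(Reals, Interval.open(-79/5, 1/9))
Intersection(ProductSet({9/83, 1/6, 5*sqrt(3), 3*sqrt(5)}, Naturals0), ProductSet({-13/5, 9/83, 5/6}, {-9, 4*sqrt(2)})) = EmptySet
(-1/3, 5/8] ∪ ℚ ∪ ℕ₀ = ℚ ∪ [-1/3, 5/8]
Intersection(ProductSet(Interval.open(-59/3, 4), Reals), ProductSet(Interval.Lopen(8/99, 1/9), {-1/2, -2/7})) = ProductSet(Interval.Lopen(8/99, 1/9), {-1/2, -2/7})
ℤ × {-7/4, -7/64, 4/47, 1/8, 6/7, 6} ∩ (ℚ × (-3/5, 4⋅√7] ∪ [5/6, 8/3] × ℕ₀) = ℤ × {-7/64, 4/47, 1/8, 6/7, 6}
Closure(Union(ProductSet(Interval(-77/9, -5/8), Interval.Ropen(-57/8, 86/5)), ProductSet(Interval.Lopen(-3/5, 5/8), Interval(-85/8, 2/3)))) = Union(ProductSet(Interval(-77/9, -5/8), Interval(-57/8, 86/5)), ProductSet(Interval(-3/5, 5/8), Interval(-85/8, 2/3)))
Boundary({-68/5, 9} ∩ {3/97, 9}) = {9}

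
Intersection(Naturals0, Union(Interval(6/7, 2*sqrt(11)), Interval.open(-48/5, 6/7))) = Range(0, 7, 1)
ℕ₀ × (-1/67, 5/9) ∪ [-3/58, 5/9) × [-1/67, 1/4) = (ℕ₀ × (-1/67, 5/9)) ∪ ([-3/58, 5/9) × [-1/67, 1/4))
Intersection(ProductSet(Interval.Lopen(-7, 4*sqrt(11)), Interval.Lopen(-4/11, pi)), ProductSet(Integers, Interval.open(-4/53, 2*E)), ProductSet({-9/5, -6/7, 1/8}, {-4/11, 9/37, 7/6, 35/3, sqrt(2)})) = EmptySet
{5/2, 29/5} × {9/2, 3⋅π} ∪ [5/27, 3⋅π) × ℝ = [5/27, 3⋅π) × ℝ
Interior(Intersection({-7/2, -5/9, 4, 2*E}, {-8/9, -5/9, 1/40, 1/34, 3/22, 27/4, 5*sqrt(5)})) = EmptySet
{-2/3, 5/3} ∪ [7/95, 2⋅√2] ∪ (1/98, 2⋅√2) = {-2/3} ∪ (1/98, 2⋅√2]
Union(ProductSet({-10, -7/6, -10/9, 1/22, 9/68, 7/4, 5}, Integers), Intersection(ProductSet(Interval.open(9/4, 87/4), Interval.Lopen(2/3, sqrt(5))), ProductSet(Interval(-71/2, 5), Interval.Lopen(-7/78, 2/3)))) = ProductSet({-10, -7/6, -10/9, 1/22, 9/68, 7/4, 5}, Integers)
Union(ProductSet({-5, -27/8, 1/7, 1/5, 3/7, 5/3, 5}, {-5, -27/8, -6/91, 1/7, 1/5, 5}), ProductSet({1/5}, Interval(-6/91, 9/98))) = Union(ProductSet({1/5}, Interval(-6/91, 9/98)), ProductSet({-5, -27/8, 1/7, 1/5, 3/7, 5/3, 5}, {-5, -27/8, -6/91, 1/7, 1/5, 5}))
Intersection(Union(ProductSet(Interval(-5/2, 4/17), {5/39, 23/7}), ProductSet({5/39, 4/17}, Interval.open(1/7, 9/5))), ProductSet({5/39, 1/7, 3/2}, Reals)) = Union(ProductSet({5/39}, Interval.open(1/7, 9/5)), ProductSet({5/39, 1/7}, {5/39, 23/7}))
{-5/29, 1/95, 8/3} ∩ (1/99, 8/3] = {1/95, 8/3}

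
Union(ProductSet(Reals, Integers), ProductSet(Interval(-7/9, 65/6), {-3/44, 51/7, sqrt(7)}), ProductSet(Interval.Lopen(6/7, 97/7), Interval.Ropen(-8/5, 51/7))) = Union(ProductSet(Interval(-7/9, 65/6), {-3/44, 51/7, sqrt(7)}), ProductSet(Interval.Lopen(6/7, 97/7), Interval.Ropen(-8/5, 51/7)), ProductSet(Reals, Integers))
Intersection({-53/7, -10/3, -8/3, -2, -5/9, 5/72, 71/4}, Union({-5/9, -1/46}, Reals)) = {-53/7, -10/3, -8/3, -2, -5/9, 5/72, 71/4}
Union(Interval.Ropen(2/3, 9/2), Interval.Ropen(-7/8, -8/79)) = Union(Interval.Ropen(-7/8, -8/79), Interval.Ropen(2/3, 9/2))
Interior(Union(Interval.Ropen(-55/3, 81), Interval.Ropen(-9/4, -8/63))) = Interval.open(-55/3, 81)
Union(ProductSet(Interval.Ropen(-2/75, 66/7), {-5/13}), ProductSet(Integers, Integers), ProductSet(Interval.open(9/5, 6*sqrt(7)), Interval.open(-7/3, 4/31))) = Union(ProductSet(Integers, Integers), ProductSet(Interval.Ropen(-2/75, 66/7), {-5/13}), ProductSet(Interval.open(9/5, 6*sqrt(7)), Interval.open(-7/3, 4/31)))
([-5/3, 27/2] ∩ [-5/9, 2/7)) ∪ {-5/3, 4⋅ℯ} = {-5/3, 4⋅ℯ} ∪ [-5/9, 2/7)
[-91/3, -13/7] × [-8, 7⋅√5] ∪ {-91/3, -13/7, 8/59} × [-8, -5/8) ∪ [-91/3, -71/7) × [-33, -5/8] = ({-91/3, -13/7, 8/59} × [-8, -5/8)) ∪ ([-91/3, -71/7) × [-33, -5/8]) ∪ ([-91/3, -13/7] × [-8, 7⋅√5])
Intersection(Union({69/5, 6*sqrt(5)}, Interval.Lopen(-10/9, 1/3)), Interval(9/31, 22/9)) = Interval(9/31, 1/3)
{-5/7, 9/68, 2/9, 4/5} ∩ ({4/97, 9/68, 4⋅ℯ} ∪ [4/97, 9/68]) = {9/68}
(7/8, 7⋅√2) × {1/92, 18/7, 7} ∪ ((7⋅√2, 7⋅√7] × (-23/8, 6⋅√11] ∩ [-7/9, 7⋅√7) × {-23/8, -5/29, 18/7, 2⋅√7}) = ((7/8, 7⋅√2) × {1/92, 18/7, 7}) ∪ ((7⋅√2, 7⋅√7) × {-5/29, 18/7, 2⋅√7})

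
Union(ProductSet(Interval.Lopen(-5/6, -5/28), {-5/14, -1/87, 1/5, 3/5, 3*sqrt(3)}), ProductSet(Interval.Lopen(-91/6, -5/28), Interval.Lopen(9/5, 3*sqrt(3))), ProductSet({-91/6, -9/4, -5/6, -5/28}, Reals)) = Union(ProductSet({-91/6, -9/4, -5/6, -5/28}, Reals), ProductSet(Interval.Lopen(-91/6, -5/28), Interval.Lopen(9/5, 3*sqrt(3))), ProductSet(Interval.Lopen(-5/6, -5/28), {-5/14, -1/87, 1/5, 3/5, 3*sqrt(3)}))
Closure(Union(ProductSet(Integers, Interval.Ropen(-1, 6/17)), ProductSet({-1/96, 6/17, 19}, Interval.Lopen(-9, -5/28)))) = Union(ProductSet({-1/96, 6/17, 19}, Interval(-9, -5/28)), ProductSet(Integers, Interval(-1, 6/17)))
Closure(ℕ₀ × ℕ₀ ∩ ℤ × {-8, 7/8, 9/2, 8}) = ℕ₀ × {8}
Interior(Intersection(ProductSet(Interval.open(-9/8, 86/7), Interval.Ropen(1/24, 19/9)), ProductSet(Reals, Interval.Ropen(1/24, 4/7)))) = ProductSet(Interval.open(-9/8, 86/7), Interval.open(1/24, 4/7))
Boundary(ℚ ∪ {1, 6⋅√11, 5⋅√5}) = ℝ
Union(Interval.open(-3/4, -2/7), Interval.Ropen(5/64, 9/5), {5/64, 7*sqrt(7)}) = Union({7*sqrt(7)}, Interval.open(-3/4, -2/7), Interval.Ropen(5/64, 9/5))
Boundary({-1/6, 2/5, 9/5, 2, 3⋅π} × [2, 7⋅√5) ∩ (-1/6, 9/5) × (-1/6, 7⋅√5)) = {2/5} × [2, 7⋅√5]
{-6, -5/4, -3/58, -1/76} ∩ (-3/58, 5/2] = {-1/76}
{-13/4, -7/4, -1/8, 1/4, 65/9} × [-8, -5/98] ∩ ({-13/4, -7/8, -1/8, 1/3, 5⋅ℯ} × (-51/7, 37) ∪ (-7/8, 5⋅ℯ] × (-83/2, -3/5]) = ({-13/4, -1/8} × (-51/7, -5/98]) ∪ ({-1/8, 1/4, 65/9} × [-8, -3/5])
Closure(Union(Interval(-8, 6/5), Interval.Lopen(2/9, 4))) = Interval(-8, 4)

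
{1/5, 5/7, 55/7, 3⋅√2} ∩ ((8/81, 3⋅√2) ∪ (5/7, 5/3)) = {1/5, 5/7}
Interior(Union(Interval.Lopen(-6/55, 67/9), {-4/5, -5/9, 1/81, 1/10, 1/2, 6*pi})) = Interval.open(-6/55, 67/9)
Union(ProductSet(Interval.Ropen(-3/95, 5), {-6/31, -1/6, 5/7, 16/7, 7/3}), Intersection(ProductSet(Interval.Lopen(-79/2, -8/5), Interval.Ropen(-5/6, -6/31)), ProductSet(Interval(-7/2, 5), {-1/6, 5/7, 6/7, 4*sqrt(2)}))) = ProductSet(Interval.Ropen(-3/95, 5), {-6/31, -1/6, 5/7, 16/7, 7/3})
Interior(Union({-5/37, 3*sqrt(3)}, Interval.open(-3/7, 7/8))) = Interval.open(-3/7, 7/8)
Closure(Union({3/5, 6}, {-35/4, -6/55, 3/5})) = {-35/4, -6/55, 3/5, 6}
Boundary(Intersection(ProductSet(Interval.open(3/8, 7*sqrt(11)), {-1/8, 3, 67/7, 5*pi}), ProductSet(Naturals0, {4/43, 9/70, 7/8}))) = EmptySet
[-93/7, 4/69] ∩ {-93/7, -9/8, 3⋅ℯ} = {-93/7, -9/8}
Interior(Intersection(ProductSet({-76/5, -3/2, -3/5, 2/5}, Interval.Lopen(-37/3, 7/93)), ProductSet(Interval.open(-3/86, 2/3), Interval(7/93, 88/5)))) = EmptySet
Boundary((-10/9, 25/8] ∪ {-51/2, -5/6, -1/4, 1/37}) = {-51/2, -10/9, 25/8}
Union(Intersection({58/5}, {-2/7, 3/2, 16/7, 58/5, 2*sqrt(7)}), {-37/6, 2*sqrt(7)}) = {-37/6, 58/5, 2*sqrt(7)}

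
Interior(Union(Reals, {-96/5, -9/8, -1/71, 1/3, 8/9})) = Reals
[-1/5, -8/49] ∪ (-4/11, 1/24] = (-4/11, 1/24]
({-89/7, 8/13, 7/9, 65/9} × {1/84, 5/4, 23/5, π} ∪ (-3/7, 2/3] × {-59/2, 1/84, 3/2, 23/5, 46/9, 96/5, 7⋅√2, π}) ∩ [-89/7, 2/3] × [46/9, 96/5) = (-3/7, 2/3] × {46/9, 7⋅√2}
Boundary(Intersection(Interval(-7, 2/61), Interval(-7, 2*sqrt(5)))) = {-7, 2/61}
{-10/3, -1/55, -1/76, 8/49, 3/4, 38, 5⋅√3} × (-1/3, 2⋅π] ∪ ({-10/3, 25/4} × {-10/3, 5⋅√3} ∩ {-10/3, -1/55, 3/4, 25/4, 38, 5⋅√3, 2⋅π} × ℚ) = ({-10/3, 25/4} × {-10/3}) ∪ ({-10/3, -1/55, -1/76, 8/49, 3/4, 38, 5⋅√3} × (-1/3, 2⋅π])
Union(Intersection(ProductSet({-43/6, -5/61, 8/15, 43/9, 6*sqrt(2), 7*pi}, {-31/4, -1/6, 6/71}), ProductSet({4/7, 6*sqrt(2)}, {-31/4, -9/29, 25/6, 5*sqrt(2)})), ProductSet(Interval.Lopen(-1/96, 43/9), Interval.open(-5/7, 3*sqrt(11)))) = Union(ProductSet({6*sqrt(2)}, {-31/4}), ProductSet(Interval.Lopen(-1/96, 43/9), Interval.open(-5/7, 3*sqrt(11))))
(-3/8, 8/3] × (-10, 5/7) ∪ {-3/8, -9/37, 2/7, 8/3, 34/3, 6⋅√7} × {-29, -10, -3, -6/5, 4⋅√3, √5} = ((-3/8, 8/3] × (-10, 5/7)) ∪ ({-3/8, -9/37, 2/7, 8/3, 34/3, 6⋅√7} × {-29, -10, -3, -6/5, 4⋅√3, √5})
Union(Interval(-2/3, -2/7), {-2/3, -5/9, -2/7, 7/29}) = Union({7/29}, Interval(-2/3, -2/7))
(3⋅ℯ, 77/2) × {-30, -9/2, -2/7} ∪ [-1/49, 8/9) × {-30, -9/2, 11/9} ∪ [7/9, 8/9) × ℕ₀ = ([7/9, 8/9) × ℕ₀) ∪ ([-1/49, 8/9) × {-30, -9/2, 11/9}) ∪ ((3⋅ℯ, 77/2) × {-30, -9/2, -2/7})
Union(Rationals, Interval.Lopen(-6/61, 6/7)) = Union(Interval(-6/61, 6/7), Rationals)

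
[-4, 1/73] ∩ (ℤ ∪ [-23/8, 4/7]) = {-4, -3, …, 0} ∪ [-23/8, 1/73]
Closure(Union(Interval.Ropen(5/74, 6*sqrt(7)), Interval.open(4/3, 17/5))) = Interval(5/74, 6*sqrt(7))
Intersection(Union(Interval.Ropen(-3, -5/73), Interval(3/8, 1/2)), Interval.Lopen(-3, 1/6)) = Interval.open(-3, -5/73)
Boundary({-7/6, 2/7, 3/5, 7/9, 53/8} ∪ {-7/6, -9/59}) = {-7/6, -9/59, 2/7, 3/5, 7/9, 53/8}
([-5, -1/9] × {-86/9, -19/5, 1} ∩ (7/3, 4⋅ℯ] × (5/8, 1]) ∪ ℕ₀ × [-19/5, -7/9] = ℕ₀ × [-19/5, -7/9]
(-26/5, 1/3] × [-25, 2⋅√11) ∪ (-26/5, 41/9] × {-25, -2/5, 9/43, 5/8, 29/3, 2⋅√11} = ((-26/5, 1/3] × [-25, 2⋅√11)) ∪ ((-26/5, 41/9] × {-25, -2/5, 9/43, 5/8, 29/3, 2⋅√11})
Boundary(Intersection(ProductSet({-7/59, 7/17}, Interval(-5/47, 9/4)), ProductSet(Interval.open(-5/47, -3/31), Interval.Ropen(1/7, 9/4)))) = EmptySet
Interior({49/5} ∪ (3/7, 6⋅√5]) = (3/7, 6⋅√5)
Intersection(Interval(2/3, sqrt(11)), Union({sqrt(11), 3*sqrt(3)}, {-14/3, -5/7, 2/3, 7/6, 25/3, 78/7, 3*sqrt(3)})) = {2/3, 7/6, sqrt(11)}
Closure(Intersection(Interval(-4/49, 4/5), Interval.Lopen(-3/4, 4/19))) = Interval(-4/49, 4/19)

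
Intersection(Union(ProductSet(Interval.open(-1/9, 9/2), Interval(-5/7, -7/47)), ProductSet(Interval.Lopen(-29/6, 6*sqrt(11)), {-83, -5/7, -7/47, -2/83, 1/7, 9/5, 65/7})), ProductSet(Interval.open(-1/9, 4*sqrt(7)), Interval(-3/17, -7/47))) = Union(ProductSet(Interval.open(-1/9, 9/2), Interval(-3/17, -7/47)), ProductSet(Interval.open(-1/9, 4*sqrt(7)), {-7/47}))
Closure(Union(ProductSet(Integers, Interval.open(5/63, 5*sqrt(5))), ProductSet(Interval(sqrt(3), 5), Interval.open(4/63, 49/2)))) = Union(ProductSet(Complement(Integers, Interval.open(sqrt(3), 5)), Interval(5/63, 5*sqrt(5))), ProductSet(Integers, Interval.open(5/63, 5*sqrt(5))), ProductSet(Interval(sqrt(3), 5), Interval(4/63, 49/2)))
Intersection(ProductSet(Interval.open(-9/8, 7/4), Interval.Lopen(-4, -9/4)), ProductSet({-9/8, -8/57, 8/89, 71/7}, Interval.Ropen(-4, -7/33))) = ProductSet({-8/57, 8/89}, Interval.Lopen(-4, -9/4))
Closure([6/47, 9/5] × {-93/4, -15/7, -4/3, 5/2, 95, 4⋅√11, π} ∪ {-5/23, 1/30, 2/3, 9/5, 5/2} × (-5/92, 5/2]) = ({-5/23, 1/30, 2/3, 9/5, 5/2} × [-5/92, 5/2]) ∪ ([6/47, 9/5] × {-93/4, -15/7, -4/3, 5/2, 95, 4⋅√11, π})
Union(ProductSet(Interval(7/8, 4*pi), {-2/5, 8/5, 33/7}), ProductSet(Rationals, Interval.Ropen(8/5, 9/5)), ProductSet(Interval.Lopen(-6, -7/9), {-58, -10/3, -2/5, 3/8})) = Union(ProductSet(Interval.Lopen(-6, -7/9), {-58, -10/3, -2/5, 3/8}), ProductSet(Interval(7/8, 4*pi), {-2/5, 8/5, 33/7}), ProductSet(Rationals, Interval.Ropen(8/5, 9/5)))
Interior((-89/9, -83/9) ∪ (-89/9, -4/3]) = (-89/9, -4/3)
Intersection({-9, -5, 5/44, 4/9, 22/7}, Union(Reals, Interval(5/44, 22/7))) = {-9, -5, 5/44, 4/9, 22/7}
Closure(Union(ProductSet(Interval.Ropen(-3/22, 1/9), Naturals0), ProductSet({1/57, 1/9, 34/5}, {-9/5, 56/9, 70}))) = Union(ProductSet({1/57, 1/9, 34/5}, {-9/5, 56/9, 70}), ProductSet(Interval(-3/22, 1/9), Naturals0))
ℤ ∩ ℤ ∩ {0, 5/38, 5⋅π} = {0}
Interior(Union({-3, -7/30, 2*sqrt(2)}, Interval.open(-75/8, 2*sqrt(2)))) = Interval.open(-75/8, 2*sqrt(2))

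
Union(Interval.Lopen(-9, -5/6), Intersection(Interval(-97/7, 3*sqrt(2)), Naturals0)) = Union(Interval.Lopen(-9, -5/6), Range(0, 5, 1))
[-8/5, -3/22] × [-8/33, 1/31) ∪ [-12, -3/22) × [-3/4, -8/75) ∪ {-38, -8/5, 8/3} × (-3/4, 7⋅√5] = ([-12, -3/22) × [-3/4, -8/75)) ∪ ([-8/5, -3/22] × [-8/33, 1/31)) ∪ ({-38, -8/5, 8/3} × (-3/4, 7⋅√5])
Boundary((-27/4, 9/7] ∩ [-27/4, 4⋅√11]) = {-27/4, 9/7}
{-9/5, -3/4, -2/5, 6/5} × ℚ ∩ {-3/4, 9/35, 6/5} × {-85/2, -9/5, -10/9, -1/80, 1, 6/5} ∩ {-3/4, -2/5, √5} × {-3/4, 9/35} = ∅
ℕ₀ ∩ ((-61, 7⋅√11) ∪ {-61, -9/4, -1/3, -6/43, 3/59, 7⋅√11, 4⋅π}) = {0, 1, …, 23}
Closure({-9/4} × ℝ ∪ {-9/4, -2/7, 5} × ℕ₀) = ({-9/4} × ℝ) ∪ ({-9/4, -2/7, 5} × ℕ₀)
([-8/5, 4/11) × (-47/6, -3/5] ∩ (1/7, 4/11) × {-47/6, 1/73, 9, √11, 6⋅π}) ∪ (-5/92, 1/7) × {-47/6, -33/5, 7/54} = (-5/92, 1/7) × {-47/6, -33/5, 7/54}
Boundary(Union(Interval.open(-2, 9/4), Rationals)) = Union(Interval(-oo, -2), Interval(9/4, oo))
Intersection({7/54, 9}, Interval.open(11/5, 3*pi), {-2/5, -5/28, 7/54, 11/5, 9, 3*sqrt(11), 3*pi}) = {9}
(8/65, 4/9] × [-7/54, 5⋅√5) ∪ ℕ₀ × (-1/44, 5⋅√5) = (ℕ₀ × (-1/44, 5⋅√5)) ∪ ((8/65, 4/9] × [-7/54, 5⋅√5))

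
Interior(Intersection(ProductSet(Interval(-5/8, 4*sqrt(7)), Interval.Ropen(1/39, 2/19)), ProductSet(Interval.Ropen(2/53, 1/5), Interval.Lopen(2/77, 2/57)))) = ProductSet(Interval.open(2/53, 1/5), Interval.open(2/77, 2/57))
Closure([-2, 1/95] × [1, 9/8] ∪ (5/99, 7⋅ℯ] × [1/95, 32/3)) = ({5/99, 7⋅ℯ} × [1/95, 32/3]) ∪ ([-2, 1/95] × [1, 9/8]) ∪ ([5/99, 7⋅ℯ] × {1/95, 32/3}) ∪ ((5/99, 7⋅ℯ] × [1/95, 32/3))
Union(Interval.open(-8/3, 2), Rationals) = Union(Interval(-8/3, 2), Rationals)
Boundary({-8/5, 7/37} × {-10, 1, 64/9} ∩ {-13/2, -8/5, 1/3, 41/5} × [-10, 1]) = {-8/5} × {-10, 1}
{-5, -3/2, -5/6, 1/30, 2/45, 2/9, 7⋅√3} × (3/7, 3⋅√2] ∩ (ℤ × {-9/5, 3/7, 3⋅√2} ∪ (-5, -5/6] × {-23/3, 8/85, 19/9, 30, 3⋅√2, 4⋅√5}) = ({-5} × {3⋅√2}) ∪ ({-3/2, -5/6} × {19/9, 3⋅√2})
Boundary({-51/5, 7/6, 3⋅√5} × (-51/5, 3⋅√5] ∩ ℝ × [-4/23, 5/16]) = {-51/5, 7/6, 3⋅√5} × [-4/23, 5/16]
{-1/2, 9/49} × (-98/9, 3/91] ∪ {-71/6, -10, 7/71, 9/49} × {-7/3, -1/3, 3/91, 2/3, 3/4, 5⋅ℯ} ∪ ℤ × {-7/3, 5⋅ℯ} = (ℤ × {-7/3, 5⋅ℯ}) ∪ ({-1/2, 9/49} × (-98/9, 3/91]) ∪ ({-71/6, -10, 7/71, 9/49} × {-7/3, -1/3, 3/91, 2/3, 3/4, 5⋅ℯ})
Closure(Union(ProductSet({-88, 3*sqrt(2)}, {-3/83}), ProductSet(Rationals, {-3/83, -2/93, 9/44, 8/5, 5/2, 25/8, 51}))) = ProductSet(Reals, {-3/83, -2/93, 9/44, 8/5, 5/2, 25/8, 51})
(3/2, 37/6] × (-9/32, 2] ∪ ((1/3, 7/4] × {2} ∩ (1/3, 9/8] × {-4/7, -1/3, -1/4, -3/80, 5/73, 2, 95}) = ((1/3, 9/8] × {2}) ∪ ((3/2, 37/6] × (-9/32, 2])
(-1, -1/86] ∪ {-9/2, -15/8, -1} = {-9/2, -15/8} ∪ [-1, -1/86]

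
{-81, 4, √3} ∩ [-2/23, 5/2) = {√3}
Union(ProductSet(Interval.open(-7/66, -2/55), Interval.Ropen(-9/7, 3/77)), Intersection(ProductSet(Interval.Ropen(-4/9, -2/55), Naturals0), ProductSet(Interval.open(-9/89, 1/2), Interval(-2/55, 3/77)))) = ProductSet(Interval.open(-7/66, -2/55), Interval.Ropen(-9/7, 3/77))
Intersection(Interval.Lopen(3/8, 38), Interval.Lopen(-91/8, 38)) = Interval.Lopen(3/8, 38)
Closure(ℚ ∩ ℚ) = ℝ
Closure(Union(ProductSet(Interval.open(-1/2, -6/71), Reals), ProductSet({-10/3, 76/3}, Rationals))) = ProductSet(Union({-10/3, 76/3}, Interval(-1/2, -6/71)), Reals)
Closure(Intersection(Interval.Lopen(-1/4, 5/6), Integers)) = Range(0, 1, 1)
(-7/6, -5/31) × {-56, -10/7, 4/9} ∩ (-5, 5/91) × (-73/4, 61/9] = (-7/6, -5/31) × {-10/7, 4/9}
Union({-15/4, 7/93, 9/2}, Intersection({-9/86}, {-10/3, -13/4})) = {-15/4, 7/93, 9/2}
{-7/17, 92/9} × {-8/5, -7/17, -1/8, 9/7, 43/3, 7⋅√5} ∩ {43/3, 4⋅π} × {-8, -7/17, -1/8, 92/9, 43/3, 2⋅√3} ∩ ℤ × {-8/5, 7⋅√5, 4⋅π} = ∅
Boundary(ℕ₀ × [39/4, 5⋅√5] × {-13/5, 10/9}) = ℕ₀ × [39/4, 5⋅√5] × {-13/5, 10/9}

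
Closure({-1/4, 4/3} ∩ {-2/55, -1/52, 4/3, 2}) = {4/3}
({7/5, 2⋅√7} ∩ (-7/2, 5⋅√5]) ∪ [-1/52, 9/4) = [-1/52, 9/4) ∪ {2⋅√7}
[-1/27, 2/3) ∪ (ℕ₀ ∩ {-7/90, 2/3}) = [-1/27, 2/3)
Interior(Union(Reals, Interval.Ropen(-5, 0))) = Interval(-oo, oo)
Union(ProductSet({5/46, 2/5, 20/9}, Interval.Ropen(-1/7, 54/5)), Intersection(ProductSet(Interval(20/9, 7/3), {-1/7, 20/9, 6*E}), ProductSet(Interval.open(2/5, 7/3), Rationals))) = Union(ProductSet({5/46, 2/5, 20/9}, Interval.Ropen(-1/7, 54/5)), ProductSet(Interval.Ropen(20/9, 7/3), {-1/7, 20/9}))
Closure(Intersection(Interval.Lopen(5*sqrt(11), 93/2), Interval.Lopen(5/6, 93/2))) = Interval(5*sqrt(11), 93/2)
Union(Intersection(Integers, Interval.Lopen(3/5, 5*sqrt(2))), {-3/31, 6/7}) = Union({-3/31, 6/7}, Range(1, 8, 1))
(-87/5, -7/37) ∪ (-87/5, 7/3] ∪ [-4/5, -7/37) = (-87/5, 7/3]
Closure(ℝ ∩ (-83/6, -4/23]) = [-83/6, -4/23]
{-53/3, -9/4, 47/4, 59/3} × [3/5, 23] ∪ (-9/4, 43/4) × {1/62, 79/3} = ((-9/4, 43/4) × {1/62, 79/3}) ∪ ({-53/3, -9/4, 47/4, 59/3} × [3/5, 23])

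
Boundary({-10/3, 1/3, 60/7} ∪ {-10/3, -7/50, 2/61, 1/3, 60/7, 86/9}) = {-10/3, -7/50, 2/61, 1/3, 60/7, 86/9}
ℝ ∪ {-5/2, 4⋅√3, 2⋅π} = ℝ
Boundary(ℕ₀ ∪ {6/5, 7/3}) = ℕ₀ ∪ {6/5, 7/3}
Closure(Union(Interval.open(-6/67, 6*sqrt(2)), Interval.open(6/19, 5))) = Interval(-6/67, 6*sqrt(2))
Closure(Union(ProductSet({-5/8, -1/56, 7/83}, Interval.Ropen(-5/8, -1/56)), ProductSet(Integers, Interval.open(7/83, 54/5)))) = Union(ProductSet({-5/8, -1/56, 7/83}, Interval(-5/8, -1/56)), ProductSet(Integers, Interval(7/83, 54/5)))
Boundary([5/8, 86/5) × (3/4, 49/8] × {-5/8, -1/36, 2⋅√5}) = (({5/8, 86/5} × [3/4, 49/8]) ∪ ([5/8, 86/5] × {3/4, 49/8}) ∪ ([5/8, 86/5) × (3/4, 49/8])) × {-5/8, -1/36, 2⋅√5}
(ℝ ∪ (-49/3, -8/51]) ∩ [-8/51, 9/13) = [-8/51, 9/13)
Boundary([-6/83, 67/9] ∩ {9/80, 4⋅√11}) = {9/80}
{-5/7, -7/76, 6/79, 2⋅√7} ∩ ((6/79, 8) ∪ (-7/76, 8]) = {6/79, 2⋅√7}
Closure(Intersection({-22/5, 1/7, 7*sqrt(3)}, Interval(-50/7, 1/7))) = {-22/5, 1/7}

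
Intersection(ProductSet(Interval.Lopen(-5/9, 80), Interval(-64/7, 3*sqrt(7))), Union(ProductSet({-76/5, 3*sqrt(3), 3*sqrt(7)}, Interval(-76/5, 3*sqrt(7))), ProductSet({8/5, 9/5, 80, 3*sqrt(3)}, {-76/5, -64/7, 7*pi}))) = Union(ProductSet({3*sqrt(3), 3*sqrt(7)}, Interval(-64/7, 3*sqrt(7))), ProductSet({8/5, 9/5, 80, 3*sqrt(3)}, {-64/7}))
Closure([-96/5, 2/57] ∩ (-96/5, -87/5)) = [-96/5, -87/5]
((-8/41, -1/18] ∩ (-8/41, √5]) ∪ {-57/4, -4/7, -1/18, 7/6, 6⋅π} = {-57/4, -4/7, 7/6, 6⋅π} ∪ (-8/41, -1/18]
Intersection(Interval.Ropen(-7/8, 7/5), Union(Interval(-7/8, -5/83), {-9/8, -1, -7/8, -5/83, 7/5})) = Interval(-7/8, -5/83)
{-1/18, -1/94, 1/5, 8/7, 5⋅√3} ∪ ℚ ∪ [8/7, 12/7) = ℚ ∪ [8/7, 12/7] ∪ {5⋅√3}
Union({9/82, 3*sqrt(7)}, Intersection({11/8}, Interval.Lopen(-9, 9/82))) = {9/82, 3*sqrt(7)}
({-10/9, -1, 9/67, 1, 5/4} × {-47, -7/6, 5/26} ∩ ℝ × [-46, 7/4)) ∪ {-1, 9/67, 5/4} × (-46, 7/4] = ({-1, 9/67, 5/4} × (-46, 7/4]) ∪ ({-10/9, -1, 9/67, 1, 5/4} × {-7/6, 5/26})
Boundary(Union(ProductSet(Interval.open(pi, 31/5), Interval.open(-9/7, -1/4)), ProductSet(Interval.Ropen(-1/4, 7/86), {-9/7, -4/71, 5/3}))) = Union(ProductSet({31/5, pi}, Interval(-9/7, -1/4)), ProductSet(Interval(-1/4, 7/86), {-9/7, -4/71, 5/3}), ProductSet(Interval(pi, 31/5), {-9/7, -1/4}))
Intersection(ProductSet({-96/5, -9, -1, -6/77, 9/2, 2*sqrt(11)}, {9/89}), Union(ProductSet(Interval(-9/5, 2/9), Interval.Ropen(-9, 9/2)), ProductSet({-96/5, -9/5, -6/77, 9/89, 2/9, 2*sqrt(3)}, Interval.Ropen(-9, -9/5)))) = ProductSet({-1, -6/77}, {9/89})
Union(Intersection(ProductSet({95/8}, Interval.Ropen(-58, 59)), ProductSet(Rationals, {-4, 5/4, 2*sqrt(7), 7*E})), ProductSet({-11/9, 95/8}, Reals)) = ProductSet({-11/9, 95/8}, Reals)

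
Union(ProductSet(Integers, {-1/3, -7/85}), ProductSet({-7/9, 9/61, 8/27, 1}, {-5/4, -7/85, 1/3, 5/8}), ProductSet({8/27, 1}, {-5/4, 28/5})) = Union(ProductSet({8/27, 1}, {-5/4, 28/5}), ProductSet({-7/9, 9/61, 8/27, 1}, {-5/4, -7/85, 1/3, 5/8}), ProductSet(Integers, {-1/3, -7/85}))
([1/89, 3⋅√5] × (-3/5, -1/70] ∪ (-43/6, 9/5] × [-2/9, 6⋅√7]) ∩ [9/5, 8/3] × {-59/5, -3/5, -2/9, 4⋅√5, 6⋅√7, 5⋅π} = ([9/5, 8/3] × {-2/9}) ∪ ({9/5} × {-2/9, 4⋅√5, 6⋅√7, 5⋅π})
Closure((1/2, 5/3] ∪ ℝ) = (-∞, ∞)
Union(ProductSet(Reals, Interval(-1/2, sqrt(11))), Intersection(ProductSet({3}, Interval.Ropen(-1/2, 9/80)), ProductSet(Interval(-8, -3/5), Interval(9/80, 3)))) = ProductSet(Reals, Interval(-1/2, sqrt(11)))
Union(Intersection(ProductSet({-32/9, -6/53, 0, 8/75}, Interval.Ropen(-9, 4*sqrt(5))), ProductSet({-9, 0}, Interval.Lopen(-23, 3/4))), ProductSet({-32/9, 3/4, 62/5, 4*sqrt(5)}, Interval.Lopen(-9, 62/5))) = Union(ProductSet({0}, Interval(-9, 3/4)), ProductSet({-32/9, 3/4, 62/5, 4*sqrt(5)}, Interval.Lopen(-9, 62/5)))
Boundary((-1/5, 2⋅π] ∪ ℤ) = {-1/5, 2⋅π} ∪ (ℤ \ (-1/5, 2⋅π))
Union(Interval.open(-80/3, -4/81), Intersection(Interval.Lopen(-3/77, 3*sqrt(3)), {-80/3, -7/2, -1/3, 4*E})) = Interval.open(-80/3, -4/81)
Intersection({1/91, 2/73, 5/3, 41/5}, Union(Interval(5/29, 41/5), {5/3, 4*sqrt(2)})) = {5/3, 41/5}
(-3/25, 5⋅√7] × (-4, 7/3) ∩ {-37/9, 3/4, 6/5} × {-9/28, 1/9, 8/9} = {3/4, 6/5} × {-9/28, 1/9, 8/9}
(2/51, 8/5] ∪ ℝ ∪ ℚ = ℚ ∪ (-∞, ∞)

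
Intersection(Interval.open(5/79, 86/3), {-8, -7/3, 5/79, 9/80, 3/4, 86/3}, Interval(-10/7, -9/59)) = EmptySet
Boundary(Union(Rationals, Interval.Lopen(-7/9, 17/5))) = Union(Interval(-oo, -7/9), Interval(17/5, oo))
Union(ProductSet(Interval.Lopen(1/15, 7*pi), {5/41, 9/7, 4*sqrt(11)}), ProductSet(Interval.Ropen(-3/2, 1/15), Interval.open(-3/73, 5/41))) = Union(ProductSet(Interval.Ropen(-3/2, 1/15), Interval.open(-3/73, 5/41)), ProductSet(Interval.Lopen(1/15, 7*pi), {5/41, 9/7, 4*sqrt(11)}))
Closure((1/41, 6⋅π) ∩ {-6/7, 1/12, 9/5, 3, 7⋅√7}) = {1/12, 9/5, 3, 7⋅√7}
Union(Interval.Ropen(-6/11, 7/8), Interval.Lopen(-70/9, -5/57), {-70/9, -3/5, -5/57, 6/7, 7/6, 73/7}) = Union({7/6, 73/7}, Interval.Ropen(-70/9, 7/8))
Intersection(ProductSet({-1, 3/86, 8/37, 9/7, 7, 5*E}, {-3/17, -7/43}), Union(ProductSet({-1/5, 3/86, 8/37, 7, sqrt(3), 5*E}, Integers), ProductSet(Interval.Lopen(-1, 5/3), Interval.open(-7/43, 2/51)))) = EmptySet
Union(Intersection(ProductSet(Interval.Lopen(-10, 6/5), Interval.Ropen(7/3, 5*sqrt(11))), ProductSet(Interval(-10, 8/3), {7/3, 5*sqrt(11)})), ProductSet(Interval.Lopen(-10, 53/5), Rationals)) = ProductSet(Interval.Lopen(-10, 53/5), Rationals)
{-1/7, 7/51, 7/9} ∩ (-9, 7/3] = {-1/7, 7/51, 7/9}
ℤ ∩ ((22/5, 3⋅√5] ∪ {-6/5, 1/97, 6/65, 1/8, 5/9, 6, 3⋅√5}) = {5, 6}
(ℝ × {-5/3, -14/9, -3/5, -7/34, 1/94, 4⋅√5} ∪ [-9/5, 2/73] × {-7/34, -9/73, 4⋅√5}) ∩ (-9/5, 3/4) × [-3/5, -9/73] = ((-9/5, 2/73] × {-7/34, -9/73}) ∪ ((-9/5, 3/4) × {-3/5, -7/34})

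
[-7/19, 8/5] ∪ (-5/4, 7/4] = (-5/4, 7/4]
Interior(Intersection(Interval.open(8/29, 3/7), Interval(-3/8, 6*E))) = Interval.open(8/29, 3/7)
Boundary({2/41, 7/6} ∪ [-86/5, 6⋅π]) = {-86/5, 6⋅π}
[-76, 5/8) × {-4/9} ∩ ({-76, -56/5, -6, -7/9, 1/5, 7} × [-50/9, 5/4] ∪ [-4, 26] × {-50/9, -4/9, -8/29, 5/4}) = ({-76, -56/5, -6} ∪ [-4, 5/8)) × {-4/9}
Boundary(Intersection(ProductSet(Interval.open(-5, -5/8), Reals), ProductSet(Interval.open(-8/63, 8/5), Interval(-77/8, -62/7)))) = EmptySet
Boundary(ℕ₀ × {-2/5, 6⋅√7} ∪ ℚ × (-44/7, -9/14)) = (ℝ × [-44/7, -9/14]) ∪ (ℕ₀ × {-2/5, 6⋅√7})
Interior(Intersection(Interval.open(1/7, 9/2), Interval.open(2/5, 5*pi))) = Interval.open(2/5, 9/2)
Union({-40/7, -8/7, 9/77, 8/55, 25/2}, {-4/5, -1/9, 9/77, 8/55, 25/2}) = {-40/7, -8/7, -4/5, -1/9, 9/77, 8/55, 25/2}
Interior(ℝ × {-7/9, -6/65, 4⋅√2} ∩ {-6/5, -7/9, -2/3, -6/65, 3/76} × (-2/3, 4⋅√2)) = ∅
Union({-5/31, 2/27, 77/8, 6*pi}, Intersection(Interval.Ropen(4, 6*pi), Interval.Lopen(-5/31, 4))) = {-5/31, 2/27, 4, 77/8, 6*pi}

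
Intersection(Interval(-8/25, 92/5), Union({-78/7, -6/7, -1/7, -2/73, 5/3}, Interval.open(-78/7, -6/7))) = {-1/7, -2/73, 5/3}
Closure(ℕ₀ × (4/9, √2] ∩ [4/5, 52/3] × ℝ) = {1, 2, …, 17} × [4/9, √2]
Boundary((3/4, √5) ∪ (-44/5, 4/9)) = {-44/5, 4/9, 3/4, √5}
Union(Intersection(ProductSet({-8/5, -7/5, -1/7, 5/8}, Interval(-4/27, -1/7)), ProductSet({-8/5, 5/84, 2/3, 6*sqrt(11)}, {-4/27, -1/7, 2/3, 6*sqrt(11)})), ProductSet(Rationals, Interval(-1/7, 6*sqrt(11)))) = Union(ProductSet({-8/5}, {-4/27, -1/7}), ProductSet(Rationals, Interval(-1/7, 6*sqrt(11))))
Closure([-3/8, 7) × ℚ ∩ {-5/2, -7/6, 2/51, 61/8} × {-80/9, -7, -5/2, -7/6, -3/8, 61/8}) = {2/51} × {-80/9, -7, -5/2, -7/6, -3/8, 61/8}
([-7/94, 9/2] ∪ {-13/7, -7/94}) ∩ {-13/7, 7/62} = {-13/7, 7/62}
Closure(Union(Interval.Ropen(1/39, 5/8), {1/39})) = Interval(1/39, 5/8)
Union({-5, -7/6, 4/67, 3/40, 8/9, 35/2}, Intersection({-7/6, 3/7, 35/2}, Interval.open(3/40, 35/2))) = {-5, -7/6, 4/67, 3/40, 3/7, 8/9, 35/2}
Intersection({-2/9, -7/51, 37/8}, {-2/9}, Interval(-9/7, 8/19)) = {-2/9}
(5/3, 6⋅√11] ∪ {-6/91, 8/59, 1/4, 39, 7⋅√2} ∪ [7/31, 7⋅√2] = {-6/91, 8/59, 39} ∪ [7/31, 6⋅√11]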